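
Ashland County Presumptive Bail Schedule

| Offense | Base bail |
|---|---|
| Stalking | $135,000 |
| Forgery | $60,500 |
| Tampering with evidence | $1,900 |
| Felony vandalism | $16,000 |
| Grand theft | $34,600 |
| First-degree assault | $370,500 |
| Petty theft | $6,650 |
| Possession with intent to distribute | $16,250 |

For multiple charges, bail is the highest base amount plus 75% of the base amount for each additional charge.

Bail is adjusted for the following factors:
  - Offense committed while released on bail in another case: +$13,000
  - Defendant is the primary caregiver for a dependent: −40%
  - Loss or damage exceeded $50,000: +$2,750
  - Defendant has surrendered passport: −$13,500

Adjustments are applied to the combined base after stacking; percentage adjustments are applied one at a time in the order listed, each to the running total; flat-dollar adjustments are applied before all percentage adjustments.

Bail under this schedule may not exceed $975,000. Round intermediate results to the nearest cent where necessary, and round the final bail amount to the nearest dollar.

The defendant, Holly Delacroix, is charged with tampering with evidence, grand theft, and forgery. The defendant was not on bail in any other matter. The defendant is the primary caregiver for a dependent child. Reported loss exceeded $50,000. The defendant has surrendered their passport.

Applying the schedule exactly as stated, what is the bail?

$46,275

Base amounts from the schedule: tampering with evidence $1,900; grand theft $34,600; forgery $60,500.
Stacking rule: highest base plus 75% of each additional charge. Highest is forgery at $60,500. Additional: $1,900 × 75% = $1,425; $34,600 × 75% = $25,950. Combined base = $60,500 + $27,375 = $87,875.
Loss or damage exceeded $50,000 (+$2,750 flat): $87,875 + $2,750 = $90,625.
Defendant has surrendered passport (−$13,500 flat): $90,625 − $13,500 = $77,125.
Defendant is the primary caregiver for a dependent (−40%): $77,125 × 0.6 = $46,275.
$46,275 is within the $975,000 maximum.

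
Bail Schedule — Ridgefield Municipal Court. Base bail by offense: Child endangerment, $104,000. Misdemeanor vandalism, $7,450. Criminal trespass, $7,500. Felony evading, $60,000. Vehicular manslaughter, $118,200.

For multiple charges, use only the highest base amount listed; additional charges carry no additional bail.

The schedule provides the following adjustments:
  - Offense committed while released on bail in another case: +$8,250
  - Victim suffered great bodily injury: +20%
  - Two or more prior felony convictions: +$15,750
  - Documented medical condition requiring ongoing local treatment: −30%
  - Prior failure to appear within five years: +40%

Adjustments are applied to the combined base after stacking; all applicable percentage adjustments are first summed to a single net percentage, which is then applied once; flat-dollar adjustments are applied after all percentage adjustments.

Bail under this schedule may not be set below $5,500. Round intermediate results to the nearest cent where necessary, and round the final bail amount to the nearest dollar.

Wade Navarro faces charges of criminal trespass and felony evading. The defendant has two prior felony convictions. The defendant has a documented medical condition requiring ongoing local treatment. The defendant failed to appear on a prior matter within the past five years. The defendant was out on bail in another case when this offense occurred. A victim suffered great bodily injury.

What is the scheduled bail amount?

$102,000

Base amounts from the schedule: criminal trespass $7,500; felony evading $60,000.
Stacking rule: use the highest base only. Highest is felony evading at $60,000. Combined base = $60,000.
Net percentage adjustment: +20% −30% +40% = +30%. $60,000 × 1.3 = $78,000.
Offense committed while released on bail in another case (+$8,250 flat): $78,000 + $8,250 = $86,250.
Two or more prior felony convictions (+$15,750 flat): $86,250 + $15,750 = $102,000.
$102,000 is at or above the $5,500 minimum.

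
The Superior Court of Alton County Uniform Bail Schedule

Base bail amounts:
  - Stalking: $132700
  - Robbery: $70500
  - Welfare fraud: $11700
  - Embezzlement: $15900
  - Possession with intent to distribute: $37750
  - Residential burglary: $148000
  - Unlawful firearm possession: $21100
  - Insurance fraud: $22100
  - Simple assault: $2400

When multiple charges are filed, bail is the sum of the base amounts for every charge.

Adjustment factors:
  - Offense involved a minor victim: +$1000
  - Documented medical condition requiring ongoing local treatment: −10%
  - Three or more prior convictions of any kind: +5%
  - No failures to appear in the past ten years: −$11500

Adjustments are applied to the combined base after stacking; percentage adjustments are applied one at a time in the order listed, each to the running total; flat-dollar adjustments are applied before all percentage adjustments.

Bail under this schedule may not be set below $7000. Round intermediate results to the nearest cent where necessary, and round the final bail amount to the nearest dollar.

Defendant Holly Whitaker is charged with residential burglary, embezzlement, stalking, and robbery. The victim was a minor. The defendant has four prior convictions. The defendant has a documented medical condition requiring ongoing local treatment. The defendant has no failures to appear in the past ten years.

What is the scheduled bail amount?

Base amounts from the schedule: residential burglary $148000; embezzlement $15900; stalking $132700; robbery $70500.
Stacking rule: sum of all bases. $148000 + $15900 + $132700 + $70500 = $367100.
Offense involved a minor victim (+$1000 flat): $367100 + $1000 = $368100.
No failures to appear in the past ten years (−$11500 flat): $368100 − $11500 = $356600.
Documented medical condition requiring ongoing local treatment (−10%): $356600 × 0.9 = $320940.
Three or more prior convictions of any kind (+5%): $320940 × 1.05 = $336987.
$336987 is at or above the $7000 minimum.

$336987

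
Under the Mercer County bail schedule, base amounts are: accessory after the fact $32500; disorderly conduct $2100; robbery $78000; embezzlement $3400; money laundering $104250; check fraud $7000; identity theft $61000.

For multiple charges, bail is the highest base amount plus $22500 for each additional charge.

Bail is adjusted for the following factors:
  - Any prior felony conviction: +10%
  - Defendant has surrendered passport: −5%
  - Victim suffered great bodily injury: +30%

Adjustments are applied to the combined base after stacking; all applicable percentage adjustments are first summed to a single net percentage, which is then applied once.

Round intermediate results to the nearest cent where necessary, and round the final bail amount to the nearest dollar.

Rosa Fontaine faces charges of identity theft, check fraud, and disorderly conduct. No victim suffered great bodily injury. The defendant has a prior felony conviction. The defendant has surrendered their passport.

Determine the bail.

$111300

Base amounts from the schedule: identity theft $61000; check fraud $7000; disorderly conduct $2100.
Stacking rule: highest base plus $22500 per additional charge. Highest is identity theft at $61000; 2 additional charges → +$45000. Combined base = $106000.
Net percentage adjustment: +10% −5% = +5%. $106000 × 1.05 = $111300.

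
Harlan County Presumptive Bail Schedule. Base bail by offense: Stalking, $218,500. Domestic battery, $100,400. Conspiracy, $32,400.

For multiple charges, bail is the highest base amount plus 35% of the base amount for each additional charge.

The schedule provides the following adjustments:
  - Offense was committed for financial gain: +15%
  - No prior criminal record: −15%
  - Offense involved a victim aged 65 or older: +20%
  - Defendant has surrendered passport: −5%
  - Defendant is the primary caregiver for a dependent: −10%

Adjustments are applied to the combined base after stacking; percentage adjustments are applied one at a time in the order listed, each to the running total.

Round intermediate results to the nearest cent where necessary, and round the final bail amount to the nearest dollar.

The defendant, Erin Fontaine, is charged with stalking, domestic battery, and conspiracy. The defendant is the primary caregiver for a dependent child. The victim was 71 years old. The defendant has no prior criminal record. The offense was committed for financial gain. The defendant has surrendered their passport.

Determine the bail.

Base amounts from the schedule: stalking $218,500; domestic battery $100,400; conspiracy $32,400.
Stacking rule: highest base plus 35% of each additional charge. Highest is stalking at $218,500. Additional: $100,400 × 35% = $35,140; $32,400 × 35% = $11,340. Combined base = $218,500 + $46,480 = $264,980.
Offense was committed for financial gain (+15%): $264,980 × 1.15 = $304,727.
No prior criminal record (−15%): $304,727 × 0.85 = $259,017.95.
Offense involved a victim aged 65 or older (+20%): $259,017.95 × 1.2 = $310,821.54.
Defendant has surrendered passport (−5%): $310,821.54 × 0.95 = $295,280.46.
Defendant is the primary caregiver for a dependent (−10%): $295,280.46 × 0.9 = $265,752.41.
Rounded to the nearest dollar: $265,752.

$265,752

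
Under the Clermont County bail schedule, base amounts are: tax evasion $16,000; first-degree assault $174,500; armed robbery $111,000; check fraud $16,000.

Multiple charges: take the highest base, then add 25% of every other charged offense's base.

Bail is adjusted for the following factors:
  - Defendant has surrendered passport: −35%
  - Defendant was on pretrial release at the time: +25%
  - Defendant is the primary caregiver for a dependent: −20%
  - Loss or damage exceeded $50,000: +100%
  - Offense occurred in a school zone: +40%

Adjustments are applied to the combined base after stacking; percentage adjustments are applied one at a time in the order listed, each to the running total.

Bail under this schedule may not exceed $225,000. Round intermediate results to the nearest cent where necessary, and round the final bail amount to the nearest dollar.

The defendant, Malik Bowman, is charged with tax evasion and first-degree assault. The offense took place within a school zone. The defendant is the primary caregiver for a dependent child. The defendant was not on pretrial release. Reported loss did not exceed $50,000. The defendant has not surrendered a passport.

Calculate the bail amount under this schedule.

$199,920

Base amounts from the schedule: tax evasion $16,000; first-degree assault $174,500.
Stacking rule: highest base plus 25% of each additional charge. Highest is first-degree assault at $174,500. Additional: $16,000 × 25% = $4,000. Combined base = $174,500 + $4,000 = $178,500.
Defendant is the primary caregiver for a dependent (−20%): $178,500 × 0.8 = $142,800.
Offense occurred in a school zone (+40%): $142,800 × 1.4 = $199,920.
$199,920 is within the $225,000 maximum.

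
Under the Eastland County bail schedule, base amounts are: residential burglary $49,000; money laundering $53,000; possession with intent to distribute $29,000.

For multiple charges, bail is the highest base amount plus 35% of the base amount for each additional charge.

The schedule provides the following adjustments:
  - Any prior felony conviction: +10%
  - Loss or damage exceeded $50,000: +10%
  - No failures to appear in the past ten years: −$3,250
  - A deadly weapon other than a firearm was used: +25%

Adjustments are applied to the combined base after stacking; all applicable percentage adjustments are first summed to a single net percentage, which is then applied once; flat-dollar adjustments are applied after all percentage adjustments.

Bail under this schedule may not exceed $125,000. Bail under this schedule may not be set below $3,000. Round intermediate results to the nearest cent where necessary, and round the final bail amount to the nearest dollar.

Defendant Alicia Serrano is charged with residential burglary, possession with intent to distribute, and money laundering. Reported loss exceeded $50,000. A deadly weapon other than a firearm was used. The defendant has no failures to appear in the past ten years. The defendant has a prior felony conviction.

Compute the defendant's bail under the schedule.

$113,185

Base amounts from the schedule: residential burglary $49,000; possession with intent to distribute $29,000; money laundering $53,000.
Stacking rule: highest base plus 35% of each additional charge. Highest is money laundering at $53,000. Additional: $49,000 × 35% = $17,150; $29,000 × 35% = $10,150. Combined base = $53,000 + $27,300 = $80,300.
Net percentage adjustment: +10% +10% +25% = +45%. $80,300 × 1.45 = $116,435.
No failures to appear in the past ten years (−$3,250 flat): $116,435 − $3,250 = $113,185.
$113,185 is within the $125,000 maximum.
$113,185 is at or above the $3,000 minimum.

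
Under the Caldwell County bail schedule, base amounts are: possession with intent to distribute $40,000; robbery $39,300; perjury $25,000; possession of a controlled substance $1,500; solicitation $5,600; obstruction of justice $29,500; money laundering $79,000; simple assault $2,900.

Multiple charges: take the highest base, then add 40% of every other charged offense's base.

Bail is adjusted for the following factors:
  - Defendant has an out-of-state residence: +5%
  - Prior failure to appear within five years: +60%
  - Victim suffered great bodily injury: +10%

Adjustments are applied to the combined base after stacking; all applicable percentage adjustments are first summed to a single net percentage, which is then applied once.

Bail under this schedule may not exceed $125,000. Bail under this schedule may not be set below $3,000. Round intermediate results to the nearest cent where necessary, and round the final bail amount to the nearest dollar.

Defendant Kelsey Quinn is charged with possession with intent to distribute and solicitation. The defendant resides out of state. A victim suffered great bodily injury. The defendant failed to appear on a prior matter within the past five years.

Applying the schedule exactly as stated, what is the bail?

Base amounts from the schedule: possession with intent to distribute $40,000; solicitation $5,600.
Stacking rule: highest base plus 40% of each additional charge. Highest is possession with intent to distribute at $40,000. Additional: $5,600 × 40% = $2,240. Combined base = $40,000 + $2,240 = $42,240.
Net percentage adjustment: +5% +60% +10% = +75%. $42,240 × 1.75 = $73,920.
$73,920 is within the $125,000 maximum.
$73,920 is at or above the $3,000 minimum.

$73,920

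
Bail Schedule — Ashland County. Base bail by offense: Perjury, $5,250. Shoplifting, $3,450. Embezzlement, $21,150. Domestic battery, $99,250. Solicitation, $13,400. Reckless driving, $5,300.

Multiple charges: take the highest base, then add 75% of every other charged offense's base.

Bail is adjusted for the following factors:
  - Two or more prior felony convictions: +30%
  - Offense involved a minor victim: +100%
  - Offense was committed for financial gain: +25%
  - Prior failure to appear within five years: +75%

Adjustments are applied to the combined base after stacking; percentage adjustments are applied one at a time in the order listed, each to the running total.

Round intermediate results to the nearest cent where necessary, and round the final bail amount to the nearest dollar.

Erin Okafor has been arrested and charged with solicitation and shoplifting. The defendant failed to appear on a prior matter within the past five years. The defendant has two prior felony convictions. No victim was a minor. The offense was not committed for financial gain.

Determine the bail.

$36,372

Base amounts from the schedule: solicitation $13,400; shoplifting $3,450.
Stacking rule: highest base plus 75% of each additional charge. Highest is solicitation at $13,400. Additional: $3,450 × 75% = $2,587.50. Combined base = $13,400 + $2,587.50 = $15,987.50.
Two or more prior felony convictions (+30%): $15,987.50 × 1.3 = $20,783.75.
Prior failure to appear within five years (+75%): $20,783.75 × 1.75 = $36,371.56.
Rounded to the nearest dollar: $36,372.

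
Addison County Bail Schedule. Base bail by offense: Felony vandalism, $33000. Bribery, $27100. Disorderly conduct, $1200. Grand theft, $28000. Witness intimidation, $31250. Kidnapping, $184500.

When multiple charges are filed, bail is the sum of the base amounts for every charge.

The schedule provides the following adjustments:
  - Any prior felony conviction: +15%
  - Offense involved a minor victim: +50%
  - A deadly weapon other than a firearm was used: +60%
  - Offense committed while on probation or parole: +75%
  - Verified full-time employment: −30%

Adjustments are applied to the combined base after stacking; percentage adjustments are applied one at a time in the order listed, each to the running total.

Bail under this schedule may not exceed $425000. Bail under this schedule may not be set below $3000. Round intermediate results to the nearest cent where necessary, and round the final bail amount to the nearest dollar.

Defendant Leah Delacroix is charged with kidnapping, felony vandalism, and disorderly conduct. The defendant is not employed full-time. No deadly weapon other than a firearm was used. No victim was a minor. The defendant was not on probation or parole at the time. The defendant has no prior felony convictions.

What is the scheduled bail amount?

$218700

Base amounts from the schedule: kidnapping $184500; felony vandalism $33000; disorderly conduct $1200.
Stacking rule: sum of all bases. $184500 + $33000 + $1200 = $218700.
No adjustment factors apply to this defendant.
$218700 is within the $425000 maximum.
$218700 is at or above the $3000 minimum.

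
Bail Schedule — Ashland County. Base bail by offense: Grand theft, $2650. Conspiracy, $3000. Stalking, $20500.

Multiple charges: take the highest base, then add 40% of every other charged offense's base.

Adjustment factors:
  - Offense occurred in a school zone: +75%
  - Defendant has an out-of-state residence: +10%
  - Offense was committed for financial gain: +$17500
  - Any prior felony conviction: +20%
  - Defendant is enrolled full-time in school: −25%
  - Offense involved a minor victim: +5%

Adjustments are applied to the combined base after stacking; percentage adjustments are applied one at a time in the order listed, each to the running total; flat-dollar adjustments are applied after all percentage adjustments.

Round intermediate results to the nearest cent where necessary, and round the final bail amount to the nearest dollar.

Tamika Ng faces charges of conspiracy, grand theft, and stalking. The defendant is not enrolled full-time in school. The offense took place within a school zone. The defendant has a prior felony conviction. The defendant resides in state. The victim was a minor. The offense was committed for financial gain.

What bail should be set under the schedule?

Base amounts from the schedule: conspiracy $3000; grand theft $2650; stalking $20500.
Stacking rule: highest base plus 40% of each additional charge. Highest is stalking at $20500. Additional: $3000 × 40% = $1200; $2650 × 40% = $1060. Combined base = $20500 + $2260 = $22760.
Offense occurred in a school zone (+75%): $22760 × 1.75 = $39830.
Any prior felony conviction (+20%): $39830 × 1.2 = $47796.
Offense involved a minor victim (+5%): $47796 × 1.05 = $50185.80.
Offense was committed for financial gain (+$17500 flat): $50185.80 + $17500 = $67685.80.
Rounded to the nearest dollar: $67686.

$67686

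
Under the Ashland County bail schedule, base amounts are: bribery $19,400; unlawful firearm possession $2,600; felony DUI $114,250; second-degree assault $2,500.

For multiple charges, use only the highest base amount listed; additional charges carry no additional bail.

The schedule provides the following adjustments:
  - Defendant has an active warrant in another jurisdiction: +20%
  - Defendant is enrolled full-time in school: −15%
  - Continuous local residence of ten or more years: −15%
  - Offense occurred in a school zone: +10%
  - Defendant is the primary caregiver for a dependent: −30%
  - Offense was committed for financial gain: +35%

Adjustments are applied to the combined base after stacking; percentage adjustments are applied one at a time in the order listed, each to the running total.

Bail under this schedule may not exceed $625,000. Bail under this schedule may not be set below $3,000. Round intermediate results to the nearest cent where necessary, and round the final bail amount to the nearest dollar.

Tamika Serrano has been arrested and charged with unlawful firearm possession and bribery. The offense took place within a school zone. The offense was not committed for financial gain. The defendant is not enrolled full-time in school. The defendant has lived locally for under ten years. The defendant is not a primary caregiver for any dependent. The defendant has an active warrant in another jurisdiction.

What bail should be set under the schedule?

Base amounts from the schedule: unlawful firearm possession $2,600; bribery $19,400.
Stacking rule: use the highest base only. Highest is bribery at $19,400. Combined base = $19,400.
Defendant has an active warrant in another jurisdiction (+20%): $19,400 × 1.2 = $23,280.
Offense occurred in a school zone (+10%): $23,280 × 1.1 = $25,608.
$25,608 is within the $625,000 maximum.
$25,608 is at or above the $3,000 minimum.

$25,608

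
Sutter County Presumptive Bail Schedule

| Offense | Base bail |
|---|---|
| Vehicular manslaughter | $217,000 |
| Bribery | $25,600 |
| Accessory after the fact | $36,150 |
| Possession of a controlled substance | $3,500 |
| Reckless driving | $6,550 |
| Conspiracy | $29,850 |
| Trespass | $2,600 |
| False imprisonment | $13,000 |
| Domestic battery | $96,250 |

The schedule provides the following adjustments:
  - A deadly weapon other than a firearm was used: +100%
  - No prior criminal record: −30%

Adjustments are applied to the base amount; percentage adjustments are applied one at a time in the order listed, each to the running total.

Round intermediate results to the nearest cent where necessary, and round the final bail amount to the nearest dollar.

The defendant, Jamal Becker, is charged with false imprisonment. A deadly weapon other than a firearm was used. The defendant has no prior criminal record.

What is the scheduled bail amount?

Base amounts from the schedule: false imprisonment $13,000.
Single charge. Combined base = $13,000.
A deadly weapon other than a firearm was used (+100%): $13,000 × 2 = $26,000.
No prior criminal record (−30%): $26,000 × 0.7 = $18,200.

$18,200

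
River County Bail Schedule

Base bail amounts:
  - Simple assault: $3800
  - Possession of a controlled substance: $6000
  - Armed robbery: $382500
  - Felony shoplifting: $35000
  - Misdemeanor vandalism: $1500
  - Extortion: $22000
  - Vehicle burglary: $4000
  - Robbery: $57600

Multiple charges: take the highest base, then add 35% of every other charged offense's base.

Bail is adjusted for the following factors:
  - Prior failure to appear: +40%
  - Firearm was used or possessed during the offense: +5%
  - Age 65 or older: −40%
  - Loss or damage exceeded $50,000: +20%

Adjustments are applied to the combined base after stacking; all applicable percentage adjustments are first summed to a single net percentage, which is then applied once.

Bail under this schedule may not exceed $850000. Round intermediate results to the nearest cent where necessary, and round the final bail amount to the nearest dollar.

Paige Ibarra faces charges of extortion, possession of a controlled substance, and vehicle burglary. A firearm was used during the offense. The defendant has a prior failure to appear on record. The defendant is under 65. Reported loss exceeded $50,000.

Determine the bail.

$42075

Base amounts from the schedule: extortion $22000; possession of a controlled substance $6000; vehicle burglary $4000.
Stacking rule: highest base plus 35% of each additional charge. Highest is extortion at $22000. Additional: $6000 × 35% = $2100; $4000 × 35% = $1400. Combined base = $22000 + $3500 = $25500.
Net percentage adjustment: +40% +5% +20% = +65%. $25500 × 1.65 = $42075.
$42075 is within the $850000 maximum.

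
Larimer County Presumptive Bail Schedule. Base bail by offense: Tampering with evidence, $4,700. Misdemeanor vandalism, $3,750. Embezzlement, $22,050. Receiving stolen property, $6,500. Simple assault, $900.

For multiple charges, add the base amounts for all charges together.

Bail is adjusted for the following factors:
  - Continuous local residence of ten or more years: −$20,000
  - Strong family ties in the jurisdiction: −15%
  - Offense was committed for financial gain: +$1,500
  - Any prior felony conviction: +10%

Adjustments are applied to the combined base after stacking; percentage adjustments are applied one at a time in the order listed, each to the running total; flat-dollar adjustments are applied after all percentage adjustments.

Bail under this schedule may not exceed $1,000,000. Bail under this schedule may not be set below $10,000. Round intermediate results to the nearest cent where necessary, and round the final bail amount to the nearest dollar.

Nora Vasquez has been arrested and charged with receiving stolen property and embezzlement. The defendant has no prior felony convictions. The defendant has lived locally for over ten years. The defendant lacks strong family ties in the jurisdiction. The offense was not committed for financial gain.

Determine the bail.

$10,000

Base amounts from the schedule: receiving stolen property $6,500; embezzlement $22,050.
Stacking rule: sum of all bases. $6,500 + $22,050 = $28,550.
Continuous local residence of ten or more years (−$20,000 flat): $28,550 − $20,000 = $8,550.
$8,550 is within the $1,000,000 maximum.
Result $8,550 is below the minimum of $10,000; bail is set at the minimum $10,000.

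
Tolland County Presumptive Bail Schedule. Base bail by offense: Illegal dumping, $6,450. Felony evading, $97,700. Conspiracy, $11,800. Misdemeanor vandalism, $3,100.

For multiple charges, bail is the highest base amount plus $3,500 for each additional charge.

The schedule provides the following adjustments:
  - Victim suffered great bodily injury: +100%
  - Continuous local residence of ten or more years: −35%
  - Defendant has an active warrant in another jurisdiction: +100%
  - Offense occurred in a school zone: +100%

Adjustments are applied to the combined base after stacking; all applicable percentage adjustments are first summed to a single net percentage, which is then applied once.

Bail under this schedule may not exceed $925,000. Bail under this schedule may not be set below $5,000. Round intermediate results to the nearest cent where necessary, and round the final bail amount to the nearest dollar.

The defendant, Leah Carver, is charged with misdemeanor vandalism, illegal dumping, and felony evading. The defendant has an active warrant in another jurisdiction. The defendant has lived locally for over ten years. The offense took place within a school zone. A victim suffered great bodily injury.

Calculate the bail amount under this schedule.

Base amounts from the schedule: misdemeanor vandalism $3,100; illegal dumping $6,450; felony evading $97,700.
Stacking rule: highest base plus $3,500 per additional charge. Highest is felony evading at $97,700; 2 additional charges → +$7,000. Combined base = $104,700.
Net percentage adjustment: +100% −35% +100% +100% = +265%. $104,700 × 3.65 = $382,155.
$382,155 is within the $925,000 maximum.
$382,155 is at or above the $5,000 minimum.

$382,155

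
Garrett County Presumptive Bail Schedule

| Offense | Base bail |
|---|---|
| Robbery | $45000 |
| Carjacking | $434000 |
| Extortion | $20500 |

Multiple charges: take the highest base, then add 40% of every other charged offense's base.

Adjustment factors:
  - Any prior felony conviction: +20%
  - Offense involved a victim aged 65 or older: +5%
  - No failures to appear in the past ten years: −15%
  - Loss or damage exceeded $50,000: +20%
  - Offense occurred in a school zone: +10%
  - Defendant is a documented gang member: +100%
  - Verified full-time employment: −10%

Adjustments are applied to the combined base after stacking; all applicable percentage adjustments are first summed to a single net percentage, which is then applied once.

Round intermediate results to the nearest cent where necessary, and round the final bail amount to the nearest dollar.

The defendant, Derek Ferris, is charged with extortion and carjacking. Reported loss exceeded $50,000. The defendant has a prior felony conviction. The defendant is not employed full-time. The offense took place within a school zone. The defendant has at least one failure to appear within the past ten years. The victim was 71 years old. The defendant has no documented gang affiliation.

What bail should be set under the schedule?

Base amounts from the schedule: extortion $20500; carjacking $434000.
Stacking rule: highest base plus 40% of each additional charge. Highest is carjacking at $434000. Additional: $20500 × 40% = $8200. Combined base = $434000 + $8200 = $442200.
Net percentage adjustment: +20% +5% +20% +10% = +55%. $442200 × 1.55 = $685410.

$685410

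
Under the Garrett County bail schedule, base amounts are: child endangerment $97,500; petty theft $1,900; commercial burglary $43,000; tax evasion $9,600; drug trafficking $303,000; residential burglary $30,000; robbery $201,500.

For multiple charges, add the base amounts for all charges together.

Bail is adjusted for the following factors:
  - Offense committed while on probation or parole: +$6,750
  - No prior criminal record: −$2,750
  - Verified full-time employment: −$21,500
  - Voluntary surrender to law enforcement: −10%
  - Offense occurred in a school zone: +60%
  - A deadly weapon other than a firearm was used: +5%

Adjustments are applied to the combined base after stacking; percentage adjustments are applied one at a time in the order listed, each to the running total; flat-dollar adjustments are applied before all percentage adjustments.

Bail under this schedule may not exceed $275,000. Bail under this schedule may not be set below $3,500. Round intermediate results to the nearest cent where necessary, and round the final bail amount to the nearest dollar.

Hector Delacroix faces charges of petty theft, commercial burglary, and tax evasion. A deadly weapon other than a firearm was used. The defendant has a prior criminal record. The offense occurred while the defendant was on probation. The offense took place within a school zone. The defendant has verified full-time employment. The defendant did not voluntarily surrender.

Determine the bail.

Base amounts from the schedule: petty theft $1,900; commercial burglary $43,000; tax evasion $9,600.
Stacking rule: sum of all bases. $1,900 + $43,000 + $9,600 = $54,500.
Offense committed while on probation or parole (+$6,750 flat): $54,500 + $6,750 = $61,250.
Verified full-time employment (−$21,500 flat): $61,250 − $21,500 = $39,750.
Offense occurred in a school zone (+60%): $39,750 × 1.6 = $63,600.
A deadly weapon other than a firearm was used (+5%): $63,600 × 1.05 = $66,780.
$66,780 is within the $275,000 maximum.
$66,780 is at or above the $3,500 minimum.

$66,780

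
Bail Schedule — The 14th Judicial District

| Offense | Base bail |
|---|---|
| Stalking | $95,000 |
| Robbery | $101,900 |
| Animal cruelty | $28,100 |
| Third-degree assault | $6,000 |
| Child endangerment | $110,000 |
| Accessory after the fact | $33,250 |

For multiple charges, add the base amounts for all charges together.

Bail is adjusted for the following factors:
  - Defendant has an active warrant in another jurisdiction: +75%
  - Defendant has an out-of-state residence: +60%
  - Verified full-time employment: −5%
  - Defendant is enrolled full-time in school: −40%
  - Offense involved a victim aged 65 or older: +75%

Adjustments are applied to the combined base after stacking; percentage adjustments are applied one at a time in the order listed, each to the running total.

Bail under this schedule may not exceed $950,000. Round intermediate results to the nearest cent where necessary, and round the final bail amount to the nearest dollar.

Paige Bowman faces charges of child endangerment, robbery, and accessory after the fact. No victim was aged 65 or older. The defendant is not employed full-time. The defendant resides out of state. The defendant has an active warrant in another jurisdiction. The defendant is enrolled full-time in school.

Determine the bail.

$411,852

Base amounts from the schedule: child endangerment $110,000; robbery $101,900; accessory after the fact $33,250.
Stacking rule: sum of all bases. $110,000 + $101,900 + $33,250 = $245,150.
Defendant has an active warrant in another jurisdiction (+75%): $245,150 × 1.75 = $429,012.50.
Defendant has an out-of-state residence (+60%): $429,012.50 × 1.6 = $686,420.
Defendant is enrolled full-time in school (−40%): $686,420 × 0.6 = $411,852.
$411,852 is within the $950,000 maximum.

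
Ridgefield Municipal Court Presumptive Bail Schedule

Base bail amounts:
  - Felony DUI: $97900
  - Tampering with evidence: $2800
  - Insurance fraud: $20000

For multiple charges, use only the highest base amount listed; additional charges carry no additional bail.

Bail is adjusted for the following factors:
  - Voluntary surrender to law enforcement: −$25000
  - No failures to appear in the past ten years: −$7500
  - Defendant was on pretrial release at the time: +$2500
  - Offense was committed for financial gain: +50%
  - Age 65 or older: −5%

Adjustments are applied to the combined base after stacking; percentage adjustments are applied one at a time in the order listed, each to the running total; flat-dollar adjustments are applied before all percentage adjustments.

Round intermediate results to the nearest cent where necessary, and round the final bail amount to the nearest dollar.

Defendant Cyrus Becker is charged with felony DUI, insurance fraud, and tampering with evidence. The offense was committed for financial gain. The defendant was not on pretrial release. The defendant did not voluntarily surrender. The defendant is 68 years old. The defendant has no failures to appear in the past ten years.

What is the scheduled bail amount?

Base amounts from the schedule: felony DUI $97900; insurance fraud $20000; tampering with evidence $2800.
Stacking rule: use the highest base only. Highest is felony DUI at $97900. Combined base = $97900.
No failures to appear in the past ten years (−$7500 flat): $97900 − $7500 = $90400.
Offense was committed for financial gain (+50%): $90400 × 1.5 = $135600.
Age 65 or older (−5%): $135600 × 0.95 = $128820.

$128820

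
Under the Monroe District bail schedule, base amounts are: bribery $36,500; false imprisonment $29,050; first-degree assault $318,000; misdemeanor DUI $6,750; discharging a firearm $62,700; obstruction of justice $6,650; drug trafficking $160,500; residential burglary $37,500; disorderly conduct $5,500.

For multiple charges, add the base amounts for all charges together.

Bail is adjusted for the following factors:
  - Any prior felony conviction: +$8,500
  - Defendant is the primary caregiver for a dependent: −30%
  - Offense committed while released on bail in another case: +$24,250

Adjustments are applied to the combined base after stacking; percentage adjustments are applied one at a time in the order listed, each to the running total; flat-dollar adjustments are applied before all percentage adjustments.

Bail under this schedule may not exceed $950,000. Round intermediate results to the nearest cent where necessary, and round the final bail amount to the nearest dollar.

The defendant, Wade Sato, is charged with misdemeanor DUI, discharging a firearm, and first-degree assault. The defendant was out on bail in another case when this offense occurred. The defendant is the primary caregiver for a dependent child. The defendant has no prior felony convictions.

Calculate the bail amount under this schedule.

Base amounts from the schedule: misdemeanor DUI $6,750; discharging a firearm $62,700; first-degree assault $318,000.
Stacking rule: sum of all bases. $6,750 + $62,700 + $318,000 = $387,450.
Offense committed while released on bail in another case (+$24,250 flat): $387,450 + $24,250 = $411,700.
Defendant is the primary caregiver for a dependent (−30%): $411,700 × 0.7 = $288,190.
$288,190 is within the $950,000 maximum.

$288,190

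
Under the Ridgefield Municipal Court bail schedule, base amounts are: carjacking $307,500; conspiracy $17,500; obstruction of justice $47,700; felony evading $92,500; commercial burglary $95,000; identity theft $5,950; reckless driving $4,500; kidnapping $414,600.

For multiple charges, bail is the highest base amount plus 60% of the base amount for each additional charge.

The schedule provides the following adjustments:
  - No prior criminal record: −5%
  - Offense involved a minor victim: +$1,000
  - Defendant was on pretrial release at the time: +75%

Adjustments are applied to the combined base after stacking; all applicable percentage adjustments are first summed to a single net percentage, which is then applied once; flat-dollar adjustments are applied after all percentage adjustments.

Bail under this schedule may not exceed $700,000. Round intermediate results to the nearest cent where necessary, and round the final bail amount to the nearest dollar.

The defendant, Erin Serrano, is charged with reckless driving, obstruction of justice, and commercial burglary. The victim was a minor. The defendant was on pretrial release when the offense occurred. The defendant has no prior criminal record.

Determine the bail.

Base amounts from the schedule: reckless driving $4,500; obstruction of justice $47,700; commercial burglary $95,000.
Stacking rule: highest base plus 60% of each additional charge. Highest is commercial burglary at $95,000. Additional: $4,500 × 60% = $2,700; $47,700 × 60% = $28,620. Combined base = $95,000 + $31,320 = $126,320.
Net percentage adjustment: −5% +75% = +70%. $126,320 × 1.7 = $214,744.
Offense involved a minor victim (+$1,000 flat): $214,744 + $1,000 = $215,744.
$215,744 is within the $700,000 maximum.

$215,744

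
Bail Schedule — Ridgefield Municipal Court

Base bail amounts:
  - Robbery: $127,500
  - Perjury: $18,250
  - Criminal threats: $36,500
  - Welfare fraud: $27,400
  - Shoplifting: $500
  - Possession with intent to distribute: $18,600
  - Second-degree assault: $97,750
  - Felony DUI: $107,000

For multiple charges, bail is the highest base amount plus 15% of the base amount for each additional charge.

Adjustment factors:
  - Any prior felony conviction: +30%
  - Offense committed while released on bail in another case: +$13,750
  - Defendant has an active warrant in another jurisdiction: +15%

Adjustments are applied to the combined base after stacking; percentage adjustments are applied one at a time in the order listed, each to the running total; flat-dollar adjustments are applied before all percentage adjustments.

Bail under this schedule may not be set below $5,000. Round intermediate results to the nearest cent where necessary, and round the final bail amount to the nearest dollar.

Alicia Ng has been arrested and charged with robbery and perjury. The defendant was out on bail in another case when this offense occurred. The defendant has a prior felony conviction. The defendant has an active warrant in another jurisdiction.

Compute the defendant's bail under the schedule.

Base amounts from the schedule: robbery $127,500; perjury $18,250.
Stacking rule: highest base plus 15% of each additional charge. Highest is robbery at $127,500. Additional: $18,250 × 15% = $2,737.50. Combined base = $127,500 + $2,737.50 = $130,237.50.
Offense committed while released on bail in another case (+$13,750 flat): $130,237.50 + $13,750 = $143,987.50.
Any prior felony conviction (+30%): $143,987.50 × 1.3 = $187,183.75.
Defendant has an active warrant in another jurisdiction (+15%): $187,183.75 × 1.15 = $215,261.31.
$215,261.31 is at or above the $5,000 minimum.
Rounded to the nearest dollar: $215,261.

$215,261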